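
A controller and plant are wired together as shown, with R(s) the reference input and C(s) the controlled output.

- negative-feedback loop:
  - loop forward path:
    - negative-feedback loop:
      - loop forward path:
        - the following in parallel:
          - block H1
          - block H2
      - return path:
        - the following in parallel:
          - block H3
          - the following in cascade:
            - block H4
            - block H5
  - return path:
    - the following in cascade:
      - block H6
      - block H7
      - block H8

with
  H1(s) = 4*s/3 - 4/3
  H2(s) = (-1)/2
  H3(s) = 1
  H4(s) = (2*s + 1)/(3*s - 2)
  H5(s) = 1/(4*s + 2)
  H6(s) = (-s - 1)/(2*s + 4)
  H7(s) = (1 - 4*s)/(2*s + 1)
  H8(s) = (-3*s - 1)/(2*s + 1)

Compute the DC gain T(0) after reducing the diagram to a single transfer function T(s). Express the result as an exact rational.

Step 1 - reduce the parallel group H1, H2: 4*s/3 - 11/6
Step 2 - cascade H4, H5: 1/(6*s - 4)
Step 3 - sum the parallel branches H3, (H4*H5): (6*s - 3)/(6*s - 4)
Step 4 - feedback reduction of (H1+H2), (H3+(H4*H5)): (48*s^2 - 98*s + 44)/(48*s^2 - 54*s + 9)
Step 5 - multiply H6, H7, H8 (series): (-12*s^3 - 13*s^2 + 1)/(8*s^3 + 24*s^2 + 18*s + 4)
Step 6 - feedback reduction of [(H1+H2)/(1+(H1+H2)*(H3+(H4*H5)))], (H6*H7*H8): (-192*s^5 - 184*s^4 + 568*s^3 + 258*s^2 - 200*s - 88)/(96*s^5 - 636*s^4 - 193*s^3 + 544*s^2 + 76*s - 40)
That last expression is T(s); at s = 0 only the constant terms survive, so T(0) = -88/(-40) = 11/5.

Therefore the answer is 11/5.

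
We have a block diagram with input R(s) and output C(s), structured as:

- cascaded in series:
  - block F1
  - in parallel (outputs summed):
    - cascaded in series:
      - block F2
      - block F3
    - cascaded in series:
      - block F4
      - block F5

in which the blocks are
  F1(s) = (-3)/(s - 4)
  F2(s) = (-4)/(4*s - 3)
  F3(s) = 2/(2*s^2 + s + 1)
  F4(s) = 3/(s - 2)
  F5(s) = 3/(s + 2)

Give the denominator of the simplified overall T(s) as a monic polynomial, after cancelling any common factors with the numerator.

Step 1: series reduction of F2, F3 -> (-8)/(8*s^3 - 2*s^2 + s - 3)
Step 2: cascade F4, F5 -> 9/(s^2 - 4)
Step 3: reduce the parallel group (F2*F3), (F4*F5) -> (72*s^3 - 26*s^2 + 9*s + 5)/(8*s^5 - 2*s^4 - 31*s^3 + 5*s^2 - 4*s + 12)
Step 4: series reduction of F1, ((F2*F3)+(F4*F5)) -> (-216*s^3 + 78*s^2 - 27*s - 15)/(8*s^6 - 34*s^5 - 23*s^4 + 129*s^3 - 24*s^2 + 28*s - 48)
The result of step 4 is T(s) in lowest terms. Its denominator has leading coefficient 8; dividing the denominator through by 8 makes it monic.

Hence the answer: s^6 - 17*s^5/4 - 23*s^4/8 + 129*s^3/8 - 3*s^2 + 7*s/2 - 6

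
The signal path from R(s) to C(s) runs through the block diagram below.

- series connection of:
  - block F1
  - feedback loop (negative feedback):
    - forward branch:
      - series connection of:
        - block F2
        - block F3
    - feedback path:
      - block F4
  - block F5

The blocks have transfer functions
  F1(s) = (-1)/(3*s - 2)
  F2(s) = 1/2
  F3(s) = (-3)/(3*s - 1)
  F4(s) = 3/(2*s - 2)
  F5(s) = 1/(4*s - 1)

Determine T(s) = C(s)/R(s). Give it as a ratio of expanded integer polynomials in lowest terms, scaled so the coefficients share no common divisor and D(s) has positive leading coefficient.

(1) cascade F2, F3: (-3)/(6*s - 2)
(2) close the feedback loop around (F2*F3), F4: (6 - 6*s)/(12*s^2 - 16*s - 5)
(3) series reduction of F1, [(F2*F3)/(1+(F2*F3)*F4)], F5 - this is the overall T(s), already in the required normalized form

Final answer: (6*s - 6)/(144*s^4 - 324*s^3 + 140*s^2 + 23*s - 10)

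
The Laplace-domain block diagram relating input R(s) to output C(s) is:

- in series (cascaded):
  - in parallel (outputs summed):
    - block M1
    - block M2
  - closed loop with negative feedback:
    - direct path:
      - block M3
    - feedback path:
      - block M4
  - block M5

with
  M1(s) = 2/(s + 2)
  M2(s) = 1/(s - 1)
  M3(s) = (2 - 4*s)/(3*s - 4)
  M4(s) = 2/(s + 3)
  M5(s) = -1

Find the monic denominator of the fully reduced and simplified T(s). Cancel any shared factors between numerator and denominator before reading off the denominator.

[1] add M1, M2 (parallel) -> (3*s)/(s^2 + s - 2)
[2] reduce the feedback loop with forward M3 and return M4 -> (-4*s^2 - 10*s + 6)/(3*s^2 - 3*s - 8)
[3] combine (M1+M2), [M3/(1+M3*M4)], M5 in series -> (12*s^3 + 30*s^2 - 18*s)/(3*s^4 - 17*s^2 - 2*s + 16)
The result of step 3 is T(s) in lowest terms. Its denominator has leading coefficient 3; dividing the denominator through by 3 makes it monic.

Final answer: s^4 - 17*s^2/3 - 2*s/3 + 16/3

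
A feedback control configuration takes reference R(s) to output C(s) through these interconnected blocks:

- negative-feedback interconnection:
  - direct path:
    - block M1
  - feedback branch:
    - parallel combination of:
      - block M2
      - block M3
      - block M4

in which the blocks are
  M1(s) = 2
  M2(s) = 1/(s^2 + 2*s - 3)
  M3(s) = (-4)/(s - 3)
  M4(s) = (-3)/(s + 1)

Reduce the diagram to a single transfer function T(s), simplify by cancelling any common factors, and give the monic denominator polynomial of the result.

[1] combine M2, M3, M4 in parallel; result (-7*s^3 - 8*s^2 + 29*s - 18)/(s^4 - 10*s^2 + 9)
[2] feedback reduction of M1, (M2+M3+M4); result (2*s^4 - 20*s^2 + 18)/(s^4 - 14*s^3 - 26*s^2 + 58*s - 27)
The result of step 2 is T(s) in lowest terms. Its denominator already has leading coefficient 1, so it is monic as it stands.

Therefore the answer is s^4 - 14*s^3 - 26*s^2 + 58*s - 27.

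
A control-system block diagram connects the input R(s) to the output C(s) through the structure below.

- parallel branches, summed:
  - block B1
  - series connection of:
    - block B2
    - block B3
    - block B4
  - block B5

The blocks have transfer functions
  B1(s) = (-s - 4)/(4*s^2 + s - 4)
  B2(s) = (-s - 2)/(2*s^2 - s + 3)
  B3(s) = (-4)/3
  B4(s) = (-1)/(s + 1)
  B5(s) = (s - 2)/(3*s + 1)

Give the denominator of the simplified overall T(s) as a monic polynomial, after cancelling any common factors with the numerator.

Reducing step by step:

Step 1 - combine B2, B3, B4 in series: (-4*s - 8)/(6*s^3 + 3*s^2 + 6*s + 9)
Step 2 - combine B1, (B2*B3*B4), B5 in parallel: (24*s^6 - 48*s^5 - 168*s^4 - 181*s^3 - 204*s^2 - 43*s + 68)/(72*s^6 + 78*s^5 + 27*s^4 + 93*s^3 - 15*s^2 - 123*s - 36)
T(s) is the step-2 result (common factors already cancelled). Leading coefficient of the denominator: 72. Divide through by 72 for the monic polynomial.

Answer: s^6 + 13*s^5/12 + 3*s^4/8 + 31*s^3/24 - 5*s^2/24 - 41*s/24 - 1/2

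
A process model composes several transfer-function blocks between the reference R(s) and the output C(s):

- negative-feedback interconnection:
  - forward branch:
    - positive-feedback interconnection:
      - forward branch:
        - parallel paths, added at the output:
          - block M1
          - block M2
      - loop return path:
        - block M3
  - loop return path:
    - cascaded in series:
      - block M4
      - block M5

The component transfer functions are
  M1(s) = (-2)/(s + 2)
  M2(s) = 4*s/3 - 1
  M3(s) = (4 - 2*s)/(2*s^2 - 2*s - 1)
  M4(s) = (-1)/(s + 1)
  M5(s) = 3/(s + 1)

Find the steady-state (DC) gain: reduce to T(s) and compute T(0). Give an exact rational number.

Step 1. parallel reduction of M1, M2, giving (4*s^2 + 5*s - 12)/(3*s + 6)
Step 2. reduce the feedback loop with forward (M1+M2) and return M3, giving (8*s^4 + 2*s^3 - 38*s^2 + 19*s + 12)/(14*s^3 - 59*s + 42)
Step 3. series reduction of M4, M5, giving (-3)/(s^2 + 2*s + 1)
Step 4. reduce the feedback loop with forward [(M1+M2)/(1-(M1+M2)*M3)] and return (M4*M5), giving (8*s^6 + 18*s^5 - 26*s^4 - 55*s^3 + 12*s^2 + 43*s + 12)/(14*s^5 + 4*s^4 - 51*s^3 + 38*s^2 - 32*s + 6)
That last expression is T(s); at s = 0 only the constant terms survive, so T(0) = 12/6 = 2.

Final answer: 2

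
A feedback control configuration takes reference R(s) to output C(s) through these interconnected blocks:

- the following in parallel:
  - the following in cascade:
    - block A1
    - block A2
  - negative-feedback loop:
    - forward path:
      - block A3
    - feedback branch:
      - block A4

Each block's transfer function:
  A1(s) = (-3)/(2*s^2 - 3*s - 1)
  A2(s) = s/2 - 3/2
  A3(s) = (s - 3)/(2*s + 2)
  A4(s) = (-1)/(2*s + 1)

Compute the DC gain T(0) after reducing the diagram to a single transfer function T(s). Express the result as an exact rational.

[1] reduce the series chain A1, A2; result (9 - 3*s)/(4*s^2 - 6*s - 2)
[2] close the feedback loop around A3, A4; result (2*s^2 - 5*s - 3)/(4*s^2 + 5*s + 5)
[3] parallel reduction of (A1*A2), [A3/(1+A3*A4)]; result (8*s^4 - 44*s^3 + 35*s^2 + 58*s + 51)/(16*s^4 - 4*s^3 - 18*s^2 - 40*s - 10)
Step 3 gives the overall T(s). Then T(0) = 51/(-10) = -51/10.

Therefore the answer is -51/10.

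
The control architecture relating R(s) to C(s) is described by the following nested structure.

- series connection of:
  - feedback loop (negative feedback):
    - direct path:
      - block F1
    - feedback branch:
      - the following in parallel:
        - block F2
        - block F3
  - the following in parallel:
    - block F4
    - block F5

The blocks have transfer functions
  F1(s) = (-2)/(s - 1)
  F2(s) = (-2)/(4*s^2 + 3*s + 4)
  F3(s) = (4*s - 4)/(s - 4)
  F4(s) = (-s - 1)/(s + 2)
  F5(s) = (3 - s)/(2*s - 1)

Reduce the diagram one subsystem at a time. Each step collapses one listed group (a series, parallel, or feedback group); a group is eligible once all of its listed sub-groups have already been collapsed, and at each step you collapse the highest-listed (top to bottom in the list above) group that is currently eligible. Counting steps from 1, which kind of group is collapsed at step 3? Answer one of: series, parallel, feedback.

Step 1 - add F2, F3 (parallel)
Step 2 - feedback reduction of F1, (F2+F3)
Step 3 - parallel reduction of F4, F5
Step 4 - cascade [F1/(1+F1*(F2+F3))], (F4+F5)
Step 3 collapses a parallel group.

Answer: parallel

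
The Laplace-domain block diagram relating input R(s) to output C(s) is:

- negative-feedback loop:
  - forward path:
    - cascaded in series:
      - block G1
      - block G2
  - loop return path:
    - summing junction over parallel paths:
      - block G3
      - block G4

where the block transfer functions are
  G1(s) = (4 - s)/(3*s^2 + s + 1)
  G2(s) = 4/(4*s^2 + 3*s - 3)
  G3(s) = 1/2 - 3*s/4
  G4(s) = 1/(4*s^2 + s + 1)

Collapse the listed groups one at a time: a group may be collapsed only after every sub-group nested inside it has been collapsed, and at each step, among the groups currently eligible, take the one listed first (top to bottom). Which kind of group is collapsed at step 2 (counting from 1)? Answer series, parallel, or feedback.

Step 1 - cascade G1, G2
Step 2 - add G3, G4 (parallel)
Step 3 - close the feedback loop around (G1*G2), (G3+G4)
Step 2: parallel.

Answer: parallel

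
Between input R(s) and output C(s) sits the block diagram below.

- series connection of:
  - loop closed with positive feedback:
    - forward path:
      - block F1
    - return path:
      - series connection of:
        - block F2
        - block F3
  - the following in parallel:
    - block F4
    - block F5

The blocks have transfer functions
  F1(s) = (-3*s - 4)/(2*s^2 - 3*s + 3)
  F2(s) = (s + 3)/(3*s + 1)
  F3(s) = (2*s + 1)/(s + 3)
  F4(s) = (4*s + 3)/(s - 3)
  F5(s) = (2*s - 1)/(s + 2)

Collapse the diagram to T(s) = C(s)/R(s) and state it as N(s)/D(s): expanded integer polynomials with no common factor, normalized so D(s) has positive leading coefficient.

Reducing step by step:

(1) combine F2, F3 in series; result (2*s + 1)/(3*s + 1)
(2) collapse the loop (F1 forward, (F2*F3) return); result (-9*s^2 - 15*s - 4)/(6*s^3 - s^2 + 17*s + 7)
(3) combine F4, F5 in parallel; result (6*s^2 + 4*s + 9)/(s^2 - s - 6)
(4) multiply [F1/(1-F1*(F2*F3))], (F4+F5) (series), which is the overall transfer function T(s) = C(s)/R(s) in lowest terms

Answer: (-54*s^4 - 126*s^3 - 165*s^2 - 151*s - 36)/(6*s^5 - 7*s^4 - 18*s^3 - 4*s^2 - 109*s - 42)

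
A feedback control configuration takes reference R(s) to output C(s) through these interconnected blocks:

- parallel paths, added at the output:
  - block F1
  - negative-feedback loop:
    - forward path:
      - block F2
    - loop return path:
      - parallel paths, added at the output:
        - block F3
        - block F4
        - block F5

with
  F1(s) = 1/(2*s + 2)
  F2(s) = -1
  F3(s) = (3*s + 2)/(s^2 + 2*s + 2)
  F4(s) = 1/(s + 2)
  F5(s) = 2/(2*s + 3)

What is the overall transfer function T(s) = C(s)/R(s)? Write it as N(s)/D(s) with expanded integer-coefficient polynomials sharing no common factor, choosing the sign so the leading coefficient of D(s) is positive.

Step 1. sum the parallel branches F3, F4, F5 -> (10*s^3 + 40*s^2 + 54*s + 26)/(2*s^4 + 11*s^3 + 24*s^2 + 26*s + 12)
Step 2. apply the feedback formula to F2, (F3+F4+F5) -> (-2*s^4 - 11*s^3 - 24*s^2 - 26*s - 12)/(2*s^4 + s^3 - 16*s^2 - 28*s - 14)
Step 3. combine F1, [F2/(1+F2*(F3+F4+F5))] in parallel, which is the overall transfer function T(s) = C(s)/R(s) in lowest terms

Final answer: (-4*s^5 - 24*s^4 - 69*s^3 - 116*s^2 - 104*s - 38)/(4*s^5 + 6*s^4 - 30*s^3 - 88*s^2 - 84*s - 28)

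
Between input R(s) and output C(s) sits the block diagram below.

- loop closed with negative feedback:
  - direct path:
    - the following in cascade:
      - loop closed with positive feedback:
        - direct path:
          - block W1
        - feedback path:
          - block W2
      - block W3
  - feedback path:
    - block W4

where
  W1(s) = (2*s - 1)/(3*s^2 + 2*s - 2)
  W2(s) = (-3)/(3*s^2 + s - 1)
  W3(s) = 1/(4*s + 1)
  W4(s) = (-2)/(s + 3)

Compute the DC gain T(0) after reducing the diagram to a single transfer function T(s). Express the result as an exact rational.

Reducing step by step:

Step 1 - feedback reduction of W1, W2: (6*s^3 - s^2 - 3*s + 1)/(9*s^4 + 9*s^3 - 7*s^2 + 2*s - 1)
Step 2 - reduce the series chain [W1/(1-W1*W2)], W3: (6*s^3 - s^2 - 3*s + 1)/(36*s^5 + 45*s^4 - 19*s^3 + s^2 - 2*s - 1)
Step 3 - feedback reduction of ([W1/(1-W1*W2)]*W3), W4: (6*s^4 + 17*s^3 - 6*s^2 - 8*s + 3)/(36*s^6 + 153*s^5 + 116*s^4 - 68*s^3 + 3*s^2 - s - 5)
Step 3 gives the overall T(s). Then T(0) = 3/(-5) = -3/5.

Answer: -3/5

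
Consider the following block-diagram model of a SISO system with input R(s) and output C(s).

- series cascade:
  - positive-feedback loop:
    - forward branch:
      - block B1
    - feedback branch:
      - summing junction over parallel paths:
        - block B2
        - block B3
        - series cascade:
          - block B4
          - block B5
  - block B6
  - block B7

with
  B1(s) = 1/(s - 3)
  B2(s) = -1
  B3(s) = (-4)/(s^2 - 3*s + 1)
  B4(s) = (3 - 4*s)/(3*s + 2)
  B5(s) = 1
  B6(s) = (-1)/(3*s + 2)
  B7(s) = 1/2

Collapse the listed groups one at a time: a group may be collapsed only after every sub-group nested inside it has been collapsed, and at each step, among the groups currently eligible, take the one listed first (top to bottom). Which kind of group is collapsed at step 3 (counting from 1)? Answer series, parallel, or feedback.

Answer: feedback

Working:
1. cascade B4, B5
2. sum the parallel branches B2, B3, (B4*B5)
3. apply the feedback formula to B1, (B2+B3+(B4*B5))
4. series reduction of [B1/(1-B1*(B2+B3+(B4*B5)))], B6, B7
Step 3: feedback.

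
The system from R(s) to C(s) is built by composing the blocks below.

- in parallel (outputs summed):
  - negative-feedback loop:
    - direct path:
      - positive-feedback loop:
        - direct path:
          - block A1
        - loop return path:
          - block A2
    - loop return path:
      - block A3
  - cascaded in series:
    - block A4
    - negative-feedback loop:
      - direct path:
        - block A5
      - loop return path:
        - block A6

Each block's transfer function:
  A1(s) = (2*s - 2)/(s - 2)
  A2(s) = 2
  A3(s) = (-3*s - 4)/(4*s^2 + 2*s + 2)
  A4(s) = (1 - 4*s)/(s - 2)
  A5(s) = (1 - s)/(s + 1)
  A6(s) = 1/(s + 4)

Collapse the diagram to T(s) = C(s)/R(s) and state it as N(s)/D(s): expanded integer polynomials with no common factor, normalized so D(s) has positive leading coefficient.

First reduce the diagram to T(s).

Step 1. collapse the loop (A1 forward, A2 return); result (2 - 2*s)/(3*s - 2)
Step 2. reduce the feedback loop with forward [A1/(1-A1*A2)] and return A3; result (-2*s^3 + s^2 + 1)/(3*s^3 + s^2 + s - 3)
Step 3. collapse the loop (A5 forward, A6 return); result (-s^2 - 3*s + 4)/(s^2 + 4*s + 5)
Step 4. series reduction of A4, [A5/(1+A5*A6)]; result (4*s^3 + 11*s^2 - 19*s + 4)/(s^3 + 2*s^2 - 3*s - 10)
Step 5. reduce the parallel group [[A1/(1-A1*A2)]/(1+[A1/(1-A1*A2)]*A3)], (A4*[A5/(1+A5*A6)]): this yields T(s), and no further normalization is needed

Answer: (10*s^6 + 34*s^5 - 34*s^4 + 10*s^3 - 56*s^2 + 58*s - 22)/(3*s^6 + 7*s^5 - 6*s^4 - 34*s^3 - 19*s^2 - s + 30)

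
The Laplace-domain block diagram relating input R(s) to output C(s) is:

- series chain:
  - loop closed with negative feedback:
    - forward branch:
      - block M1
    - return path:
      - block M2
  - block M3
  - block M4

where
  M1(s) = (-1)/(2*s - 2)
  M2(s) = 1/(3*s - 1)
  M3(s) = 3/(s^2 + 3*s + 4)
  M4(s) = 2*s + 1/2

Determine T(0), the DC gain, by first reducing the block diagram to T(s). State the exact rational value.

First reduce the diagram to T(s).

(1) apply the feedback formula to M1, M2; result (1 - 3*s)/(6*s^2 - 8*s + 1)
(2) series reduction of [M1/(1+M1*M2)], M3, M4; result (-36*s^2 + 3*s + 3)/(12*s^4 + 20*s^3 + 2*s^2 - 58*s + 8)
That last expression is T(s); at s = 0 only the constant terms survive, so T(0) = 3/8.

Answer: 3/8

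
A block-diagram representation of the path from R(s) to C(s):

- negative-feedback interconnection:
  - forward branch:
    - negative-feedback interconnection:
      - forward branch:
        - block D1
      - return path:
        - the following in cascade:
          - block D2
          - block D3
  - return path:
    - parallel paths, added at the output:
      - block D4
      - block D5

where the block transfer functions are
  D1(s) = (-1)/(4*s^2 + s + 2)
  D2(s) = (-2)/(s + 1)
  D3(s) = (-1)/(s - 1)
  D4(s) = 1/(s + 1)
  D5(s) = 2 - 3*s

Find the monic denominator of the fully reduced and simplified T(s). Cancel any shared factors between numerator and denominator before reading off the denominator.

The answer is s^3 - s - 1/4.

Reasoning:
1. reduce the series chain D2, D3: 2/(s^2 - 1)
2. feedback reduction of D1, (D2*D3): (1 - s^2)/(4*s^4 + s^3 - 2*s^2 - s - 4)
3. add D4, D5 (parallel): (-3*s^2 - s + 3)/(s + 1)
4. close the feedback loop around [D1/(1+D1*(D2*D3))], (D4+D5): (1 - s)/(4*s^3 - 4*s - 1)
That last expression is T(s), already simplified. Scaling its denominator by 1/4 (the reciprocal of the leading coefficient) yields the monic denominator.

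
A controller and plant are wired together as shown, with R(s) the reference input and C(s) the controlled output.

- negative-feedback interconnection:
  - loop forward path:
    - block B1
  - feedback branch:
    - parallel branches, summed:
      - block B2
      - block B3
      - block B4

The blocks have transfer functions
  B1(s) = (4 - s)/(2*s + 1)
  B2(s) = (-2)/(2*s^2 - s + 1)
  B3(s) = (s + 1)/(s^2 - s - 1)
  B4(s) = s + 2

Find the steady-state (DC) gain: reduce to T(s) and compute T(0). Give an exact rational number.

The answer is -4/3.

Reasoning:
[1] add B2, B3, B4 (parallel): (2*s^5 + s^4 - 4*s^3 - s^2 + s + 1)/(2*s^4 - 3*s^3 - 1)
[2] close the feedback loop around B1, (B2+B3+B4): (2*s^5 - 11*s^4 + 12*s^3 - s + 4)/(2*s^6 - 11*s^5 - 4*s^4 + 18*s^3 + 5*s^2 - s - 3)
The step-2 result is T(s). Setting s = 0: T(0) = 4/(-3) = -4/3.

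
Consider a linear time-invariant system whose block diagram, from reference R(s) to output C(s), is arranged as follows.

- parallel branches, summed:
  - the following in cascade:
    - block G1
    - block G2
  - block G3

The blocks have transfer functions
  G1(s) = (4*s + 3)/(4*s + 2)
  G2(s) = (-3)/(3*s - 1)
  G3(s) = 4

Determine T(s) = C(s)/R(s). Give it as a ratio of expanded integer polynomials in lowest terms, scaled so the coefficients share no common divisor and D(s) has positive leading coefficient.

The answer is (48*s^2 - 4*s - 17)/(12*s^2 + 2*s - 2).

Reasoning:
Step 1 - series reduction of G1, G2 -> (-12*s - 9)/(12*s^2 + 2*s - 2)
Step 2 - add (G1*G2), G3 (parallel), which is the overall transfer function T(s) = C(s)/R(s) in lowest terms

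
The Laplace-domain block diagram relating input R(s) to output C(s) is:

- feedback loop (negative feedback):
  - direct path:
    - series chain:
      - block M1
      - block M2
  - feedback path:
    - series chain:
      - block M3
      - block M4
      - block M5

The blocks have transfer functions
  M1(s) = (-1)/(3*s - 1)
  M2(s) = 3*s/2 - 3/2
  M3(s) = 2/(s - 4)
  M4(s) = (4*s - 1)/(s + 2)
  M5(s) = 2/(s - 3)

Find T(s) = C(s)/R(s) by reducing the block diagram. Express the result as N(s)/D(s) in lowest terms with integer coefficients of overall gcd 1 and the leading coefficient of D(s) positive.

Answer: (-3*s^4 + 18*s^3 - 9*s^2 - 78*s + 72)/(6*s^4 - 32*s^3 - 50*s^2 + 208*s - 60)

Working:
1. cascade M1, M2, giving (3 - 3*s)/(6*s - 2)
2. multiply M3, M4, M5 (series), giving (16*s - 4)/(s^3 - 5*s^2 - 2*s + 24)
3. close the feedback loop around (M1*M2), (M3*M4*M5) - this is the overall T(s), already in the required normalized form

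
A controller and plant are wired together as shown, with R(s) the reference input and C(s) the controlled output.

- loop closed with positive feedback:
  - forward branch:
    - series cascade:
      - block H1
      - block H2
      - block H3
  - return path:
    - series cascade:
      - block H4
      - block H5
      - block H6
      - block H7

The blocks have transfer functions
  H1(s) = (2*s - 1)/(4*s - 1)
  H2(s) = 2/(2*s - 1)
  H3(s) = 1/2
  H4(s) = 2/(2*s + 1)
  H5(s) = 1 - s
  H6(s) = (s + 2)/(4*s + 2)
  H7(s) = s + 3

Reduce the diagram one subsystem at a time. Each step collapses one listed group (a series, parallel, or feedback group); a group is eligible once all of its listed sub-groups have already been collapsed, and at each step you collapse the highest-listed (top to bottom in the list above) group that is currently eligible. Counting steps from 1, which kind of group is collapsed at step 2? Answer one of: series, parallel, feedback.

(1) series reduction of H1, H2, H3
(2) combine H4, H5, H6, H7 in series
(3) apply the feedback formula to (H1*H2*H3), (H4*H5*H6*H7)
At step 2 the group reduced is series.

Therefore the answer is series.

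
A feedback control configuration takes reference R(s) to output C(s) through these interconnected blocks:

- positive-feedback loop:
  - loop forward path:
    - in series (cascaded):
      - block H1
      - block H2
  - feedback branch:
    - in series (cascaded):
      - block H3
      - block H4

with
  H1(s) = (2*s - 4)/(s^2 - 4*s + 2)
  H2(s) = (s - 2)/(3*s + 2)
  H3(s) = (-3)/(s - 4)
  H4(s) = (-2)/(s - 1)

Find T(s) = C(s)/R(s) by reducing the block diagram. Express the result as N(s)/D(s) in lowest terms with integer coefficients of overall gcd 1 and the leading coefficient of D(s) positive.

Step 1 - multiply H1, H2 (series) gives (2*s^2 - 8*s + 8)/(3*s^3 - 10*s^2 - 2*s + 4)
Step 2 - cascade H3, H4 gives 6/(s^2 - 5*s + 4)
Step 3 - apply the feedback formula to (H1*H2), (H3*H4), giving the overall T(s)

Answer: (2*s^4 - 18*s^3 + 56*s^2 - 72*s + 32)/(3*s^5 - 25*s^4 + 60*s^3 - 38*s^2 + 20*s - 32)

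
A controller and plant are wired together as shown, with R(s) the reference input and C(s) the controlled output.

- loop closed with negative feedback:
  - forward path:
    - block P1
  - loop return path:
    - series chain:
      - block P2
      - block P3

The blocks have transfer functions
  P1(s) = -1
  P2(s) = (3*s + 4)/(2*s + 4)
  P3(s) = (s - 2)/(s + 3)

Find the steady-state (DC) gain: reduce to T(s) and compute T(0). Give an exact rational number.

The answer is -3/5.

Reasoning:
(1) multiply P2, P3 (series): (3*s^2 - 2*s - 8)/(2*s^2 + 10*s + 12)
(2) feedback reduction of P1, (P2*P3): (2*s^2 + 10*s + 12)/(s^2 - 12*s - 20)
DC gain: substitute s = 0 into T(s) from step 2: T(0) = 12/(-20) = -3/5.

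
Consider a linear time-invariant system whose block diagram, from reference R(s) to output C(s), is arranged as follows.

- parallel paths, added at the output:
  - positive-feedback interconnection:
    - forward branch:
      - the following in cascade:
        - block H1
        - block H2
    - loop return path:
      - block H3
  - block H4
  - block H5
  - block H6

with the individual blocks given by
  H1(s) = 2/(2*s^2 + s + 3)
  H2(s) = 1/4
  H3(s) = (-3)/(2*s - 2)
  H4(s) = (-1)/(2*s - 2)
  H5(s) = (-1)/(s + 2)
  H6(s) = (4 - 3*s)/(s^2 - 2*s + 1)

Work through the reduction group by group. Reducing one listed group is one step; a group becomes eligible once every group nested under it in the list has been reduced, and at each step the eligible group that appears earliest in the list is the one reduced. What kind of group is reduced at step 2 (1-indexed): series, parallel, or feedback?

The answer is feedback.

Reasoning:
1. multiply H1, H2 (series)
2. apply the feedback formula to (H1*H2), H3
3. parallel reduction of [(H1*H2)/(1-(H1*H2)*H3)], H4, H5, H6
At step 2 the group reduced is feedback.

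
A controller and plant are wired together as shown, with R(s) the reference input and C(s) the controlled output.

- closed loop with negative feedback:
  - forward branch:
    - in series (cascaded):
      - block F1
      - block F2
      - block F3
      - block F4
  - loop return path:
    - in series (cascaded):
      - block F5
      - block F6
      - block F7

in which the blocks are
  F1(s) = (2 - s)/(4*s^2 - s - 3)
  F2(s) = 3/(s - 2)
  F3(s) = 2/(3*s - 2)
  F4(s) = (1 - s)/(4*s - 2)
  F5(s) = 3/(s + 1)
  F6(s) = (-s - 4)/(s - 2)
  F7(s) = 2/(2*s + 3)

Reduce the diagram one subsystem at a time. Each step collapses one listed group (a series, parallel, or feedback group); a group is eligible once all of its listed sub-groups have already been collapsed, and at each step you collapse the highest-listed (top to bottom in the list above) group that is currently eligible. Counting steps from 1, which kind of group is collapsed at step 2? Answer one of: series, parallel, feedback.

Reducing step by step:

Step 1 - combine F1, F2, F3, F4 in series
Step 2 - series reduction of F5, F6, F7
Step 3 - apply the feedback formula to (F1*F2*F3*F4), (F5*F6*F7)
So the answer for step 2 is series.

Answer: series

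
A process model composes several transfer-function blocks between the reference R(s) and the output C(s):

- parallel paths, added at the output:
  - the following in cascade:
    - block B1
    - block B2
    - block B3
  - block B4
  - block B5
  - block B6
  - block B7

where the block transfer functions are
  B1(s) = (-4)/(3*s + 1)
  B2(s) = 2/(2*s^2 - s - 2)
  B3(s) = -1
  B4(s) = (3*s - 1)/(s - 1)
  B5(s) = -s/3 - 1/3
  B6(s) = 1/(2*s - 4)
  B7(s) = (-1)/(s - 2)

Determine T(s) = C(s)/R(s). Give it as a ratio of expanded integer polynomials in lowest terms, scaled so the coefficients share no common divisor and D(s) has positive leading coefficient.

(1) combine B1, B2, B3 in series = 8/(6*s^3 - s^2 - 7*s - 2)
(2) sum the parallel branches (B1*B2*B3), B4, B5, B6, B7, which is the overall transfer function T(s) = C(s)/R(s) in lowest terms

Answer: (-12*s^6 + 134*s^5 - 266*s^4 - 41*s^3 + 294*s^2 - 135*s + 74)/(36*s^5 - 114*s^4 + 48*s^3 + 102*s^2 - 48*s - 24)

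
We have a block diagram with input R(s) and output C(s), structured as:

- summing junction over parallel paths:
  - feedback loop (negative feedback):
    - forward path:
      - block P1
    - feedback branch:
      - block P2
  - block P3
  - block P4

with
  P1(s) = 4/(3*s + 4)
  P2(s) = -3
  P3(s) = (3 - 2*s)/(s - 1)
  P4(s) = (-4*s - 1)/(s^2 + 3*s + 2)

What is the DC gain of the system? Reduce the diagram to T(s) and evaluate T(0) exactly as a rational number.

First reduce the diagram to T(s).

1. close the feedback loop around P1, P2: 4/(3*s - 8)
2. combine [P1/(1+P1*P2)], P3, P4 in parallel: (-6*s^4 - s^3 + 88*s^2 - 47*s - 64)/(3*s^4 - 2*s^3 - 19*s^2 + 2*s + 16)
Step 2 gives the overall T(s). Then T(0) = -64/16 = -4.

Answer: -4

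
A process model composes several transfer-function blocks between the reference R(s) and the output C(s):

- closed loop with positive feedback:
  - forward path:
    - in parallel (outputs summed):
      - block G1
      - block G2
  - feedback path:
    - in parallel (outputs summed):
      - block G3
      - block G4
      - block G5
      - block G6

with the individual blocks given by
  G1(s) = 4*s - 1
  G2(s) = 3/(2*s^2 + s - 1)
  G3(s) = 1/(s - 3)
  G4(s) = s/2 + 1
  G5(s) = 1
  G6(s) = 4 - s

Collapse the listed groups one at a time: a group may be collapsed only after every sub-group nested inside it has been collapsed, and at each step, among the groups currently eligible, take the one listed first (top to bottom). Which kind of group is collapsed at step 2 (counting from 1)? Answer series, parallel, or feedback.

The answer is parallel.

Reasoning:
[1] add G1, G2 (parallel)
[2] combine G3, G4, G5, G6 in parallel
[3] apply the feedback formula to (G1+G2), (G3+G4+G5+G6)
Step 2 collapses a parallel group.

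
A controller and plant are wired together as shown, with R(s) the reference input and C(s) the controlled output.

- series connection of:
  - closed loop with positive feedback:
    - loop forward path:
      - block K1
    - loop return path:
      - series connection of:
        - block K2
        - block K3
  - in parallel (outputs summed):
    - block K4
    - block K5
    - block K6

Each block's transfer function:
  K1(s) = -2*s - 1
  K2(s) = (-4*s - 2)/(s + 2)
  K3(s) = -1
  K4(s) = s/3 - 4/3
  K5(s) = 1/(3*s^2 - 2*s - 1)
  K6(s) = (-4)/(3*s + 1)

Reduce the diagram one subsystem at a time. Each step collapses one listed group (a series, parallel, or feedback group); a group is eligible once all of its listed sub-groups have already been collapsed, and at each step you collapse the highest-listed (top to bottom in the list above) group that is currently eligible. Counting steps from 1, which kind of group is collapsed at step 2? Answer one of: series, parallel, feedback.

Step 1. reduce the series chain K2, K3
Step 2. reduce the feedback loop with forward K1 and return (K2*K3)
Step 3. combine K4, K5, K6 in parallel
Step 4. combine [K1/(1-K1*(K2*K3))], (K4+K5+K6) in series
So the answer for step 2 is feedback.

Answer: feedback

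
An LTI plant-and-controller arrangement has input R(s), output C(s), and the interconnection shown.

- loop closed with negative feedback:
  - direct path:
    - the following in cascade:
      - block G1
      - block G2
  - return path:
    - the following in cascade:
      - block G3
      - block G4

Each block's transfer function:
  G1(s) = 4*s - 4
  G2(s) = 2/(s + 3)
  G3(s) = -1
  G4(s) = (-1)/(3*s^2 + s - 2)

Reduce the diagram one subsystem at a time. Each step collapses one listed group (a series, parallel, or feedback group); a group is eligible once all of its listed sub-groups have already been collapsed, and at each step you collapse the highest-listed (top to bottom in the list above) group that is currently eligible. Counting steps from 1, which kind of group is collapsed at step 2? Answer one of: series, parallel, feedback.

The answer is series.

Reasoning:
1. reduce the series chain G1, G2
2. combine G3, G4 in series
3. close the feedback loop around (G1*G2), (G3*G4)
Step 2: series.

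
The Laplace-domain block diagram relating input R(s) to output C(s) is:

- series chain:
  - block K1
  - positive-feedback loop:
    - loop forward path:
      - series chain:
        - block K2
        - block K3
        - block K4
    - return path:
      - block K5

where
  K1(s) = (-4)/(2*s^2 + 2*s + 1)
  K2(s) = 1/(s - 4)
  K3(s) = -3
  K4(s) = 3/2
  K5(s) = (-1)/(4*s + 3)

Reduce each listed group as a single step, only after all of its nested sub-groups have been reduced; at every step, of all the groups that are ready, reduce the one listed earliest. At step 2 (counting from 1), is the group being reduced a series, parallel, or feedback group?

1. multiply K2, K3, K4 (series)
2. close the feedback loop around (K2*K3*K4), K5
3. reduce the series chain K1, [(K2*K3*K4)/(1-(K2*K3*K4)*K5)]
So the answer for step 2 is feedback.

Answer: feedback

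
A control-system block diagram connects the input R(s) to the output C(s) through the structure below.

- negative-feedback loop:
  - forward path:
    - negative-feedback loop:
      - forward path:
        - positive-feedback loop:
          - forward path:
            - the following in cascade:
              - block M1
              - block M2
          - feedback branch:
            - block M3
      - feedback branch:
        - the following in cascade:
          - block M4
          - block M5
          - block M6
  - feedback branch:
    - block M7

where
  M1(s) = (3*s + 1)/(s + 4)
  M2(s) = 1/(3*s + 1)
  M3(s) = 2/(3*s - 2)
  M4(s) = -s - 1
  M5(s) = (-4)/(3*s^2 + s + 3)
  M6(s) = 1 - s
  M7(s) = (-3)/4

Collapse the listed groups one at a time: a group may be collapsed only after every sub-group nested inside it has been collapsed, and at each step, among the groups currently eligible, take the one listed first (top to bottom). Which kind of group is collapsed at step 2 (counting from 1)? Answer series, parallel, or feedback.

Step 1. multiply M1, M2 (series)
Step 2. close the feedback loop around (M1*M2), M3
Step 3. series reduction of M4, M5, M6
Step 4. collapse the loop ([(M1*M2)/(1-(M1*M2)*M3)] forward, (M4*M5*M6) return)
Step 5. feedback reduction of [[(M1*M2)/(1-(M1*M2)*M3)]/(1+[(M1*M2)/(1-(M1*M2)*M3)]*(M4*M5*M6))], M7
At step 2 the group reduced is feedback.

Therefore the answer is feedback.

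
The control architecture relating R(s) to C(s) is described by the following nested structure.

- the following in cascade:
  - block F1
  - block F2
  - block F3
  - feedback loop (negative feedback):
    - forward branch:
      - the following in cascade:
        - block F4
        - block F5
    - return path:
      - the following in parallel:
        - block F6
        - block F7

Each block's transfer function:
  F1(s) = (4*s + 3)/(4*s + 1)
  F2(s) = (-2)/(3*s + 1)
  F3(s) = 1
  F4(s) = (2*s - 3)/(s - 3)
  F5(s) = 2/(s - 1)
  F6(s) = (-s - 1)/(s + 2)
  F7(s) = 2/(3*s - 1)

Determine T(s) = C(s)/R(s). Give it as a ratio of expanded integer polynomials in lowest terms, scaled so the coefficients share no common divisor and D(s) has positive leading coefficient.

Step 1. series reduction of F4, F5 -> (4*s - 6)/(s^2 - 4*s + 3)
Step 2. parallel reduction of F6, F7 -> (5 - 3*s^2)/(3*s^2 + 5*s - 2)
Step 3. apply the feedback formula to (F4*F5), (F6+F7) -> (12*s^3 + 2*s^2 - 38*s + 12)/(3*s^4 - 19*s^3 + 5*s^2 + 43*s - 36)
Step 4. reduce the series chain F1, F2, F3, [(F4*F5)/(1+(F4*F5)*(F6+F7))] - this is the overall T(s), already in the required normalized form

Answer: (-96*s^4 - 88*s^3 + 292*s^2 + 132*s - 72)/(36*s^6 - 207*s^5 - 70*s^4 + 532*s^3 - 126*s^2 - 209*s - 36)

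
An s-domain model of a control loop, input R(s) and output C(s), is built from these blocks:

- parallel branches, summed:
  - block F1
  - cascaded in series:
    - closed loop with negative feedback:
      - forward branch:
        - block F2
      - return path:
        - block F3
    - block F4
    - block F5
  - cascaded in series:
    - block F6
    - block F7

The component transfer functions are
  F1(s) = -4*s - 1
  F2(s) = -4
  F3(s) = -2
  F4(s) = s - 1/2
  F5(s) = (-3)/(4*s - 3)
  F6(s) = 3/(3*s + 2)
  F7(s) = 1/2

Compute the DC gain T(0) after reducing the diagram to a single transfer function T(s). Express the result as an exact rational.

Step 1. feedback reduction of F2, F3 gives (-4)/9
Step 2. multiply [F2/(1+F2*F3)], F4, F5 (series) gives (4*s - 2)/(12*s - 9)
Step 3. multiply F6, F7 (series) gives 3/(6*s + 4)
Step 4. add F1, ([F2/(1+F2*F3)]*F4*F5), (F6*F7) (parallel) gives (-288*s^3 - 24*s^2 + 190*s + 1)/(72*s^2 - 6*s - 36)
Evaluating the step-4 result (the overall T(s)) at s = 0 gives T(0) = 1/(-36) = -1/36.

Hence the answer: -1/36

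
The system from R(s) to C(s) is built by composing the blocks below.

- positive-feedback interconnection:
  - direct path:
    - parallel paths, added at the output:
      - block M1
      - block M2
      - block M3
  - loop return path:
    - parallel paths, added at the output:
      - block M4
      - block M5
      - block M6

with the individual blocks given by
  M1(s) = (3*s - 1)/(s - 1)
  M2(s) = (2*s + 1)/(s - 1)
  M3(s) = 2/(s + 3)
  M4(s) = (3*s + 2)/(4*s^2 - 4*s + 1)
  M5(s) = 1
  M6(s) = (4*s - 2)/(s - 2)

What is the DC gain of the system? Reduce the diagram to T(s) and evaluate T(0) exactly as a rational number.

Answer: -2/5

Working:
Step 1 - sum the parallel branches M1, M2, M3 = (5*s^2 + 17*s - 2)/(s^2 + 2*s - 3)
Step 2 - reduce the parallel group M4, M5, M6 = (20*s^3 - 33*s^2 + 17*s - 8)/(4*s^3 - 12*s^2 + 9*s - 2)
Step 3 - reduce the feedback loop with forward (M1+M2+M3) and return (M4+M5+M6) = (-20*s^5 - 8*s^4 + 167*s^3 - 167*s^2 + 52*s - 4)/(96*s^5 + 179*s^4 - 489*s^3 + 263*s^2 - 139*s + 10)
Step 3 gives the overall T(s). Then T(0) = -4/10 = -2/5.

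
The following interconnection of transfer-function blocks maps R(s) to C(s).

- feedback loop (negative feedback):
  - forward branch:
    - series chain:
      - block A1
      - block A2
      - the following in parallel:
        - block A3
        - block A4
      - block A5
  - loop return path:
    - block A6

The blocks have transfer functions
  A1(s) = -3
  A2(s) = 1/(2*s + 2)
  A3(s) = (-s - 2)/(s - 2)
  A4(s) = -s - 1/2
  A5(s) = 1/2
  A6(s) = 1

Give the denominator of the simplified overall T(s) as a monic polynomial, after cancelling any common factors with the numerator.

Step 1: reduce the parallel group A3, A4; result (-2*s^2 + s - 2)/(2*s - 4)
Step 2: reduce the series chain A1, A2, (A3+A4), A5; result (6*s^2 - 3*s + 6)/(8*s^2 - 8*s - 16)
Step 3: apply the feedback formula to (A1*A2*(A3+A4)*A5), A6; result (6*s^2 - 3*s + 6)/(14*s^2 - 11*s - 10)
Step 3 gives the fully reduced T(s), with no common factor left to cancel. The denominator's leading coefficient is 14, so divide each of its coefficients by 14 to get the monic form.

Hence the answer: s^2 - 11*s/14 - 5/7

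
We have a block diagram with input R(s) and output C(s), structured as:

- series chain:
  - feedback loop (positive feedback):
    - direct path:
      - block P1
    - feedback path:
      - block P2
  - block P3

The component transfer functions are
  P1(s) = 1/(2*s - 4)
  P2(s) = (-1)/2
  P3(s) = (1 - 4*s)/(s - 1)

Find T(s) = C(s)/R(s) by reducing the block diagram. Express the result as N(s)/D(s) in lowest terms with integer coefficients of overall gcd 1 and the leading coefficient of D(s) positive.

The answer is (2 - 8*s)/(4*s^2 - 11*s + 7).

Reasoning:
Step 1. reduce the feedback loop with forward P1 and return P2 gives 2/(4*s - 7)
Step 2. series reduction of [P1/(1-P1*P2)], P3: this yields T(s), and no further normalization is needed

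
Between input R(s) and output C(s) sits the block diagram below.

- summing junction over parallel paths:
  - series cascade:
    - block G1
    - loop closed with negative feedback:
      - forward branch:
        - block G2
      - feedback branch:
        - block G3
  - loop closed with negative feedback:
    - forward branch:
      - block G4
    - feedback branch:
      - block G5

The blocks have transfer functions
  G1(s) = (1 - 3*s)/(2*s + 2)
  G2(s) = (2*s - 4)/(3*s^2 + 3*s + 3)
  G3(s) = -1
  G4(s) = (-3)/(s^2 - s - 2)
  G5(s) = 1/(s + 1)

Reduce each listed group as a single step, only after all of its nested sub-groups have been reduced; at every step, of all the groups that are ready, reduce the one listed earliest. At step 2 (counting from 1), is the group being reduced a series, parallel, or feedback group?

Step 1: close the feedback loop around G2, G3
Step 2: reduce the series chain G1, [G2/(1+G2*G3)]
Step 3: reduce the feedback loop with forward G4 and return G5
Step 4: combine (G1*[G2/(1+G2*G3)]), [G4/(1+G4*G5)] in parallel
Step 2: series.

Answer: series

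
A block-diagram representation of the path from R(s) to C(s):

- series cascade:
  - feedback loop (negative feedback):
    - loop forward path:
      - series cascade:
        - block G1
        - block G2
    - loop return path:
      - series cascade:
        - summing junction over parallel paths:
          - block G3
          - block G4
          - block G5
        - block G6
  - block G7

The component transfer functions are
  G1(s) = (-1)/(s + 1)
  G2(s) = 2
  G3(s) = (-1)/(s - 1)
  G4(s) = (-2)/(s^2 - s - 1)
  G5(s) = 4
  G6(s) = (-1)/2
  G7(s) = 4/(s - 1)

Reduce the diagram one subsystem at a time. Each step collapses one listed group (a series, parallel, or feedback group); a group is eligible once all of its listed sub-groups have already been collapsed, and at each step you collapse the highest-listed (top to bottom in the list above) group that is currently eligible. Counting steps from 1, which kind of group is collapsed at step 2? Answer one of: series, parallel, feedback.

The answer is parallel.

Reasoning:
Step 1: multiply G1, G2 (series)
Step 2: sum the parallel branches G3, G4, G5
Step 3: cascade (G3+G4+G5), G6
Step 4: apply the feedback formula to (G1*G2), ((G3+G4+G5)*G6)
Step 5: reduce the series chain [(G1*G2)/(1+(G1*G2)*((G3+G4+G5)*G6))], G7
The group at step 2 is a parallel group.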